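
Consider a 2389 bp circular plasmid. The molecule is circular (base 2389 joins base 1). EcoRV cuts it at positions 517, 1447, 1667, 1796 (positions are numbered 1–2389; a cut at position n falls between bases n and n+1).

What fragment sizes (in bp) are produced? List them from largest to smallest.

Circular molecule, 4 cuts → 4 fragments:
  1447 − 517 = 930 bp
  1667 − 1447 = 220 bp
  1796 − 1667 = 129 bp
  wrap: 2389 − 1796 + 517 = 1110 bp
Sorted largest to smallest: 1110, 930, 220, 129 bp.

1110, 930, 220, 129 bp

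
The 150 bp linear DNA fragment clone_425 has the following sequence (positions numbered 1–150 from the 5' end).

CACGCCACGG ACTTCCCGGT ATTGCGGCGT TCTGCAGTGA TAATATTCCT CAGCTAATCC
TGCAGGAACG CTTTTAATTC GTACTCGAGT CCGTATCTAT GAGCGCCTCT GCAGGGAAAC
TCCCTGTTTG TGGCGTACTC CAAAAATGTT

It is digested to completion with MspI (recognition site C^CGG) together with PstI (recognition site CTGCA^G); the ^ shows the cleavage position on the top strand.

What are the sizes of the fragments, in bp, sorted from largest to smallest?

49, 37, 28, 20, 16 bp

The MspI site (CCGG) starts at position 16.
MspI cuts after the first base of each site, so after position 16.
PstI sites (CTGCAG) start at positions 32, 60, 109.
PstI cuts after base 5 of each site (before the last base), so after positions 36, 64, 113.
Combined cut positions: 16, 36, 64, 113.
Linear molecule, 4 cuts → 5 fragments:
  1–16 → 16 bp
  17–36 → 20 bp
  37–64 → 28 bp
  65–113 → 49 bp
  114–150 → 37 bp
Sorted largest to smallest: 49, 37, 28, 20, 16 bp.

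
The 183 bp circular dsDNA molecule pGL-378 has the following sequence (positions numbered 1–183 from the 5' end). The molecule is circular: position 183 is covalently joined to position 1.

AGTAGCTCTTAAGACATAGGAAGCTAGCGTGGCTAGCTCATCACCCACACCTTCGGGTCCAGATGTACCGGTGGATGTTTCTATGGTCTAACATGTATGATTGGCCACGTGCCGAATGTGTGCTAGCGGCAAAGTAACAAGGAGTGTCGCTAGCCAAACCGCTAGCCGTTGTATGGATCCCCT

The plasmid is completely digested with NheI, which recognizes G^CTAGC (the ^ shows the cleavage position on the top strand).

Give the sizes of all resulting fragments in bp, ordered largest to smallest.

NheI sites (GCTAGC) start at positions 23, 32, 122, 149, 161.
NheI cuts after the first base of each site, so after positions 23, 32, 122, 149, 161.
Circular molecule, 5 cuts → 5 fragments:
  24–32 → 9 bp
  33–122 → 90 bp
  123–149 → 27 bp
  150–161 → 12 bp
  162–183 then 1–23 → 22 + 23 = 45 bp
Sorted largest to smallest: 90, 45, 27, 12, 9 bp.

90, 45, 27, 12, 9 bp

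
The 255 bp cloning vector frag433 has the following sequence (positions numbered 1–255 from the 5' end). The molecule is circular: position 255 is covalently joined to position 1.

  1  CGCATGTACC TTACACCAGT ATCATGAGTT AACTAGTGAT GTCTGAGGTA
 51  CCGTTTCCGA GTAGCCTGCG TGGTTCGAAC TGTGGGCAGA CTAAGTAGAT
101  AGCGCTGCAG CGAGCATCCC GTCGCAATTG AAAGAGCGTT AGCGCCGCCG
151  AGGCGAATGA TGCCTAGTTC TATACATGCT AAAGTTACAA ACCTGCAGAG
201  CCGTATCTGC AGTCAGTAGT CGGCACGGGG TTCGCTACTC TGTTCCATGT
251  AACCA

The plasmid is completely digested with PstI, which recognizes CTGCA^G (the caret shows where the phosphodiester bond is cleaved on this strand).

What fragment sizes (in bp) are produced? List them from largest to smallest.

PstI sites (CTGCAG) start at positions 105, 193, 207.
PstI cuts after base 5 of each site (before the last base), so after positions 109, 197, 211.
Circular molecule, 3 cuts → 3 fragments:
  110–197 → 88 bp
  198–211 → 14 bp
  212–255 then 1–109 → 44 + 109 = 153 bp
Sorted largest to smallest: 153, 88, 14 bp.

153, 88, 14 bp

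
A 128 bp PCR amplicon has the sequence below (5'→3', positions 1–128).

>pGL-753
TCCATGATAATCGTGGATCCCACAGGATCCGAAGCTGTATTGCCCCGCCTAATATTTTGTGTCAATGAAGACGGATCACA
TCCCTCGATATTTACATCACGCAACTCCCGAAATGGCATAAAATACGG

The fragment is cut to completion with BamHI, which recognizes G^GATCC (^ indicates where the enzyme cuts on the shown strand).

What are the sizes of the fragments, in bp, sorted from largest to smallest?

BamHI sites (GGATCC) start at positions 15, 25.
BamHI cuts after the first base of each site, so after positions 15, 25.
Linear molecule, 2 cuts → 3 fragments:
  1–15 → 15 bp
  16–25 → 10 bp
  26–128 → 103 bp
Sorted largest to smallest: 103, 15, 10 bp.

103, 15, 10 bp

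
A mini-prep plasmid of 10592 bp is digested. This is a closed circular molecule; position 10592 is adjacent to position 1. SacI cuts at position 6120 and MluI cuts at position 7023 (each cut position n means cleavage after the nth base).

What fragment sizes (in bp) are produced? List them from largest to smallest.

Combined cut positions (sorted): 6120, 7023.
Circular molecule, 2 cuts → 2 fragments:
  7023 − 6120 = 903 bp
  wrap: 10592 − 7023 + 6120 = 9689 bp
Sorted largest to smallest: 9689, 903 bp.

9689, 903 bp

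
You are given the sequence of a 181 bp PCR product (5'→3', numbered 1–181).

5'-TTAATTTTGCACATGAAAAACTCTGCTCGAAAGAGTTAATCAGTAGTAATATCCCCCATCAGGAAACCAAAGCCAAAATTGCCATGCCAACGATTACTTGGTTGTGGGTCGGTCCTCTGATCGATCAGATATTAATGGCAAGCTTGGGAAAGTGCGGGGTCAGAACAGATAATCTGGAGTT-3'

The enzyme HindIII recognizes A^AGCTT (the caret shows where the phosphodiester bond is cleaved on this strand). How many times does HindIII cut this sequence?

AAGCTT occurs starting at position 140.
HindIII cuts at 1 site.

1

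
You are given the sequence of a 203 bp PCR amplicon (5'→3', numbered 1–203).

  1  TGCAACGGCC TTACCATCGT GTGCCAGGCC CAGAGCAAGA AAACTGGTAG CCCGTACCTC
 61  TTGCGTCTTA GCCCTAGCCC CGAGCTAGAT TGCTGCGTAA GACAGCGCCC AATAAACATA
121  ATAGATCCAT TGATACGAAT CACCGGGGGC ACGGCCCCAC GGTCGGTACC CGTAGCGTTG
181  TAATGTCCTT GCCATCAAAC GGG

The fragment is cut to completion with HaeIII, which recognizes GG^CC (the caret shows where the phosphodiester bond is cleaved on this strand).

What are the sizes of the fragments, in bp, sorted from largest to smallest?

HaeIII sites (GGCC) start at positions 7, 27, 153.
HaeIII cuts after base 2 of each site, so after positions 8, 28, 154.
Linear molecule, 3 cuts → 4 fragments:
  1–8 → 8 bp
  9–28 → 20 bp
  29–154 → 126 bp
  155–203 → 49 bp
Sorted largest to smallest: 126, 49, 20, 8 bp.

126, 49, 20, 8 bp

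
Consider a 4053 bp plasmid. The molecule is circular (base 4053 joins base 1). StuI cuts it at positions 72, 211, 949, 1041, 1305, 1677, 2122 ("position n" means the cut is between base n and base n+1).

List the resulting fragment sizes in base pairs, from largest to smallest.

Circular molecule, 7 cuts → 7 fragments:
  211 − 72 = 139 bp
  949 − 211 = 738 bp
  1041 − 949 = 92 bp
  1305 − 1041 = 264 bp
  1677 − 1305 = 372 bp
  2122 − 1677 = 445 bp
  wrap: 4053 − 2122 + 72 = 2003 bp
Sorted largest to smallest: 2003, 738, 445, 372, 264, 139, 92 bp.

2003, 738, 445, 372, 264, 139, 92 bp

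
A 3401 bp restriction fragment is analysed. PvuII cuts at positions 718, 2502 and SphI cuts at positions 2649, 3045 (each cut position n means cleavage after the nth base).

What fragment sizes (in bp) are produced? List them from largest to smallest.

Combined cut positions (sorted): 718, 2502, 2649, 3045.
Linear molecule, 4 cuts → 5 fragments:
  718 − 0 = 718 bp
  2502 − 718 = 1784 bp
  2649 − 2502 = 147 bp
  3045 − 2649 = 396 bp
  3401 − 3045 = 356 bp
Sorted largest to smallest: 1784, 718, 396, 356, 147 bp.

1784, 718, 396, 356, 147 bp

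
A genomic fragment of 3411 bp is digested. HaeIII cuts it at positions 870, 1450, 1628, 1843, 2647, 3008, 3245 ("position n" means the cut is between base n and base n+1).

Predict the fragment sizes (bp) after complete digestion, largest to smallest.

Linear molecule, 7 cuts → 8 fragments:
  870 − 0 = 870 bp
  1450 − 870 = 580 bp
  1628 − 1450 = 178 bp
  1843 − 1628 = 215 bp
  2647 − 1843 = 804 bp
  3008 − 2647 = 361 bp
  3245 − 3008 = 237 bp
  3411 − 3245 = 166 bp
Sorted largest to smallest: 870, 804, 580, 361, 237, 215, 178, 166 bp.

870, 804, 580, 361, 237, 215, 178, 166 bp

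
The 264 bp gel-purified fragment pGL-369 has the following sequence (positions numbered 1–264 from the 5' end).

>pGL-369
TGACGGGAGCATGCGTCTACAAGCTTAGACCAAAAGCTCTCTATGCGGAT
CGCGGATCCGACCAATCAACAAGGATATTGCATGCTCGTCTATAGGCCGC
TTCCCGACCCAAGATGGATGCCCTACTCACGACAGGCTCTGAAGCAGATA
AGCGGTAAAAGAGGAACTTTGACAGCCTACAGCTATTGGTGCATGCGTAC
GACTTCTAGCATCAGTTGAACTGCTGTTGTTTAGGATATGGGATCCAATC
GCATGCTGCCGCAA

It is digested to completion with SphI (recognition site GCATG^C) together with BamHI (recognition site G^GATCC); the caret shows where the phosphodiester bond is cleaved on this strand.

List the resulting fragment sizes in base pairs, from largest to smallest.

SphI sites (GCATGC) start at positions 9, 80, 191, 251.
SphI cuts after base 5 of each site (before the last base), so after positions 13, 84, 195, 255.
BamHI sites (GGATCC) start at positions 54, 241.
BamHI cuts after the first base of each site, so after positions 54, 241.
Combined cut positions: 13, 54, 84, 195, 241, 255.
Linear molecule, 6 cuts → 7 fragments:
  1–13 → 13 bp
  14–54 → 41 bp
  55–84 → 30 bp
  85–195 → 111 bp
  196–241 → 46 bp
  242–255 → 14 bp
  256–264 → 9 bp
Sorted largest to smallest: 111, 46, 41, 30, 14, 13, 9 bp.

111, 46, 41, 30, 14, 13, 9 bp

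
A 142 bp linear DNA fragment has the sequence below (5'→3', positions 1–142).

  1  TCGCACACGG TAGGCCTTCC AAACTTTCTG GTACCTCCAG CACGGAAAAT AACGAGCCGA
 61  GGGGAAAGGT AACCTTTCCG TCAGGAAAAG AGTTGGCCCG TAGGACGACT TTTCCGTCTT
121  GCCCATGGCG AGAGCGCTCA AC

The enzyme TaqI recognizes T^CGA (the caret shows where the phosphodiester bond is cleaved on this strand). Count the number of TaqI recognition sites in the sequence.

No occurrence of TCGA is present in the sequence.
TaqI does not cut: 0 sites.

0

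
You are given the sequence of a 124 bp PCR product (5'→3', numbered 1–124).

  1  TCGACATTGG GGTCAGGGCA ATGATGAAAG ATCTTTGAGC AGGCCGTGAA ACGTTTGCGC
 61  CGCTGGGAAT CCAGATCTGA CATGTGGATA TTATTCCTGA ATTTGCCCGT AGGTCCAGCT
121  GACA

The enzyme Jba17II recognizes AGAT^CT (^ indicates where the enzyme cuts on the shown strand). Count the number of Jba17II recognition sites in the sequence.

2

AGATCT occurs starting at positions 29, 73.
Jba17II cuts at 2 sites.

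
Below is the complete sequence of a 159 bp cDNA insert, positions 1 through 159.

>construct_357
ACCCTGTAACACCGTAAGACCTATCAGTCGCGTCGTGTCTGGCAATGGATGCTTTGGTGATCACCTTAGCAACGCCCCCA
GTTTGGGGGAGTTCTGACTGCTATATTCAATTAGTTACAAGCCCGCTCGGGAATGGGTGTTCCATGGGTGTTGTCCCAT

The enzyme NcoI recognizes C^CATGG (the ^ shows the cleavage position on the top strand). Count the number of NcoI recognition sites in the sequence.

CCATGG occurs starting at position 142.
NcoI cuts at 1 site.

1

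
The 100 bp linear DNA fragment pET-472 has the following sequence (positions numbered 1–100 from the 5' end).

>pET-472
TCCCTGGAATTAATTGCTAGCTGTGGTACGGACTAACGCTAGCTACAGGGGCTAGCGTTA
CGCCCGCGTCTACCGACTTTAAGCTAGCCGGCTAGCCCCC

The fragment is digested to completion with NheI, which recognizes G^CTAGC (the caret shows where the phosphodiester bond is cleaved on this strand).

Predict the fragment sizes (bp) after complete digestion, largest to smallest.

NheI sites (GCTAGC) start at positions 16, 38, 51, 83, 91.
NheI cuts after the first base of each site, so after positions 16, 38, 51, 83, 91.
Linear molecule, 5 cuts → 6 fragments:
  1–16 → 16 bp
  17–38 → 22 bp
  39–51 → 13 bp
  52–83 → 32 bp
  84–91 → 8 bp
  92–100 → 9 bp
Sorted largest to smallest: 32, 22, 16, 13, 9, 8 bp.

32, 22, 16, 13, 9, 8 bp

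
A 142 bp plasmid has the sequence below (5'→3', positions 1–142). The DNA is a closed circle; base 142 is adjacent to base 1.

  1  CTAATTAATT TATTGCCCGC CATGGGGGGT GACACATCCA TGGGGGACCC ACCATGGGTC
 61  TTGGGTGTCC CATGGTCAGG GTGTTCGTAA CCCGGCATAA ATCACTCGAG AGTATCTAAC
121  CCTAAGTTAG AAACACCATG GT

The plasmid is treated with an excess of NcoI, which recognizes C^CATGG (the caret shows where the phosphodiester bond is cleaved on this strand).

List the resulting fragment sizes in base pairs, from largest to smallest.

NcoI sites (CCATGG) start at positions 20, 38, 52, 70, 136.
NcoI cuts after the first base of each site, so after positions 20, 38, 52, 70, 136.
Circular molecule, 5 cuts → 5 fragments:
  21–38 → 18 bp
  39–52 → 14 bp
  53–70 → 18 bp
  71–136 → 66 bp
  137–142 then 1–20 → 6 + 20 = 26 bp
Sorted largest to smallest: 66, 26, 18, 18, 14 bp.

66, 26, 18, 18, 14 bp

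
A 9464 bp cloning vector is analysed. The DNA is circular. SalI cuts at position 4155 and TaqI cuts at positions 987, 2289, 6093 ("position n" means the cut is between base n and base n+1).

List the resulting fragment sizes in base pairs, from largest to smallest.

4358, 1938, 1866, 1302 bp

Combined cut positions (sorted): 987, 2289, 4155, 6093.
Circular molecule, 4 cuts → 4 fragments:
  2289 − 987 = 1302 bp
  4155 − 2289 = 1866 bp
  6093 − 4155 = 1938 bp
  wrap: 9464 − 6093 + 987 = 4358 bp
Sorted largest to smallest: 4358, 1938, 1866, 1302 bp.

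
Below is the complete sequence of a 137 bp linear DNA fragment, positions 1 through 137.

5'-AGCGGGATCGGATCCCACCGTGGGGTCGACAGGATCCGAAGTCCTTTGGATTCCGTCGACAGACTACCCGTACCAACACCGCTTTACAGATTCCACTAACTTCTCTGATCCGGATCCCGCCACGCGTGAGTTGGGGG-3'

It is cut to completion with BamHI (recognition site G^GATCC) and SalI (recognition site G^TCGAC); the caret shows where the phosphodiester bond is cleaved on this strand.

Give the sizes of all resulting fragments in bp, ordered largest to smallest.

57, 25, 23, 15, 10, 7 bp

BamHI sites (GGATCC) start at positions 10, 32, 112.
BamHI cuts after the first base of each site, so after positions 10, 32, 112.
SalI sites (GTCGAC) start at positions 25, 55.
SalI cuts after the first base of each site, so after positions 25, 55.
Combined cut positions: 10, 25, 32, 55, 112.
Linear molecule, 5 cuts → 6 fragments:
  1–10 → 10 bp
  11–25 → 15 bp
  26–32 → 7 bp
  33–55 → 23 bp
  56–112 → 57 bp
  113–137 → 25 bp
Sorted largest to smallest: 57, 25, 23, 15, 10, 7 bp.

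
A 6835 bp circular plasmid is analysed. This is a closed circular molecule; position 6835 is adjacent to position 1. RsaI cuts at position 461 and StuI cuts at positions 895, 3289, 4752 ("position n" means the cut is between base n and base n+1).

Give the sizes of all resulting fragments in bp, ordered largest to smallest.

2544, 2394, 1463, 434 bp

Combined cut positions (sorted): 461, 895, 3289, 4752.
Circular molecule, 4 cuts → 4 fragments:
  895 − 461 = 434 bp
  3289 − 895 = 2394 bp
  4752 − 3289 = 1463 bp
  wrap: 6835 − 4752 + 461 = 2544 bp
Sorted largest to smallest: 2544, 2394, 1463, 434 bp.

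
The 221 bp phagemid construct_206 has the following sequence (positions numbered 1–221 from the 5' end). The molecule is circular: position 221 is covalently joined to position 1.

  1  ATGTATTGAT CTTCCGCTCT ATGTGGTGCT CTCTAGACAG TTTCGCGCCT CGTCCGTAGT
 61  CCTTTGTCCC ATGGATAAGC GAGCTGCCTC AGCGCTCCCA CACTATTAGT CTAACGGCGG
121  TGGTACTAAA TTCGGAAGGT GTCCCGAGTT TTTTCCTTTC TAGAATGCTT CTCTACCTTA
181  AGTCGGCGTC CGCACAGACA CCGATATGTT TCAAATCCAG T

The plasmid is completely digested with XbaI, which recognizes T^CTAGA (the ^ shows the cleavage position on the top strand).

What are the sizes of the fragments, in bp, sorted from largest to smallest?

XbaI sites (TCTAGA) start at positions 32, 159.
XbaI cuts after the first base of each site, so after positions 32, 159.
Circular molecule, 2 cuts → 2 fragments:
  33–159 → 127 bp
  160–221 then 1–32 → 62 + 32 = 94 bp
Sorted largest to smallest: 127, 94 bp.

127, 94 bp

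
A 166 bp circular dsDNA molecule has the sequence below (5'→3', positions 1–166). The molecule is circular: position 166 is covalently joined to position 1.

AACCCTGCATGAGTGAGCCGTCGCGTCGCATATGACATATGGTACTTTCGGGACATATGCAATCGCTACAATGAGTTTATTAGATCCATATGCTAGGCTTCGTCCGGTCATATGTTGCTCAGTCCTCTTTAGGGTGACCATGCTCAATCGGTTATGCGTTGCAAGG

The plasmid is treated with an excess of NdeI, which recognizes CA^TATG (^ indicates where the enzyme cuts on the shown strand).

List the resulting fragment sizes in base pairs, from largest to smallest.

86, 33, 22, 18, 7 bp

NdeI sites (CATATG) start at positions 29, 36, 54, 87, 109.
NdeI cuts after base 2 of each site, so after positions 30, 37, 55, 88, 110.
Circular molecule, 5 cuts → 5 fragments:
  31–37 → 7 bp
  38–55 → 18 bp
  56–88 → 33 bp
  89–110 → 22 bp
  111–166 then 1–30 → 56 + 30 = 86 bp
Sorted largest to smallest: 86, 33, 22, 18, 7 bp.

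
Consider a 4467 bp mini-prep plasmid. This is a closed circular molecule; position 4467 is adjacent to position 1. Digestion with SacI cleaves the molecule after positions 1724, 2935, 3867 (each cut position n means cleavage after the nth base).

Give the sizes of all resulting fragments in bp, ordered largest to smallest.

Circular molecule, 3 cuts → 3 fragments:
  2935 − 1724 = 1211 bp
  3867 − 2935 = 932 bp
  wrap: 4467 − 3867 + 1724 = 2324 bp
Sorted largest to smallest: 2324, 1211, 932 bp.

2324, 1211, 932 bp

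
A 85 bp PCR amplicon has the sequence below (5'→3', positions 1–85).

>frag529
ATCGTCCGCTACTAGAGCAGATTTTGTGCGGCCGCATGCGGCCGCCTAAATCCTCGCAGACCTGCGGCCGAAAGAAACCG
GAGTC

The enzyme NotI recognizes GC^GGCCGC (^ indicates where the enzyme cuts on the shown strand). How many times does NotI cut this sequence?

GCGGCCGC occurs starting at positions 28, 38.
NotI cuts at 2 sites.

2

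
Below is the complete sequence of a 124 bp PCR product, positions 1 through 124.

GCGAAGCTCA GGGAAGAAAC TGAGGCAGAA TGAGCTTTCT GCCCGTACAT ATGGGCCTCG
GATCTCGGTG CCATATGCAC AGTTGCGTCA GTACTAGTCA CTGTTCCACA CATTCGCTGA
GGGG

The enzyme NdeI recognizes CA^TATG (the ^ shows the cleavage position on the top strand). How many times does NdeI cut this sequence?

CATATG occurs starting at positions 48, 72.
NdeI cuts at 2 sites.

2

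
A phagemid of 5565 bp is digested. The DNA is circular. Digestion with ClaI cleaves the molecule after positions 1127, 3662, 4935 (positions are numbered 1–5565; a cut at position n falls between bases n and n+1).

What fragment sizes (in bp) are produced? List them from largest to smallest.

2535, 1757, 1273 bp

Circular molecule, 3 cuts → 3 fragments:
  3662 − 1127 = 2535 bp
  4935 − 3662 = 1273 bp
  wrap: 5565 − 4935 + 1127 = 1757 bp
Sorted largest to smallest: 2535, 1757, 1273 bp.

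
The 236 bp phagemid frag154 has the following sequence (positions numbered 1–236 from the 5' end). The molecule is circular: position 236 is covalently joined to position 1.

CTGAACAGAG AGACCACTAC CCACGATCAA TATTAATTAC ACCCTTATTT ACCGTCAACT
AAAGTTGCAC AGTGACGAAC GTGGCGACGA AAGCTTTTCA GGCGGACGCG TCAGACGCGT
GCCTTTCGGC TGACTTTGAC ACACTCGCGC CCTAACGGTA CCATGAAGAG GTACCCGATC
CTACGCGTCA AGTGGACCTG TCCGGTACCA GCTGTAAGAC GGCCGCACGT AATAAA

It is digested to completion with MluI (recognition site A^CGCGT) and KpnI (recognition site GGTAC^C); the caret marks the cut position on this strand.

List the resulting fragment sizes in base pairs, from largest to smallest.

MluI sites (ACGCGT) start at positions 106, 115, 183.
MluI cuts after the first base of each site, so after positions 106, 115, 183.
KpnI sites (GGTACC) start at positions 157, 170, 204.
KpnI cuts after base 5 of each site (before the last base), so after positions 161, 174, 208.
Combined cut positions: 106, 115, 161, 174, 183, 208.
Circular molecule, 6 cuts → 6 fragments:
  107–115 → 9 bp
  116–161 → 46 bp
  162–174 → 13 bp
  175–183 → 9 bp
  184–208 → 25 bp
  209–236 then 1–106 → 28 + 106 = 134 bp
Sorted largest to smallest: 134, 46, 25, 13, 9, 9 bp.

134, 46, 25, 13, 9, 9 bp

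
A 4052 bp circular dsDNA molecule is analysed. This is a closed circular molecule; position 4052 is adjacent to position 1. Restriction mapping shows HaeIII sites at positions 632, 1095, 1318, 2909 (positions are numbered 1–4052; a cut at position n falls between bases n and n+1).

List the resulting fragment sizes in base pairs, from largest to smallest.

1775, 1591, 463, 223 bp

Circular molecule, 4 cuts → 4 fragments:
  1095 − 632 = 463 bp
  1318 − 1095 = 223 bp
  2909 − 1318 = 1591 bp
  wrap: 4052 − 2909 + 632 = 1775 bp
Sorted largest to smallest: 1775, 1591, 463, 223 bp.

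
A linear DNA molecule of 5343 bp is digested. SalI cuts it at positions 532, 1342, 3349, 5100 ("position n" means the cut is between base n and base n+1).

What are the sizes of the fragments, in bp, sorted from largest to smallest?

2007, 1751, 810, 532, 243 bp

Linear molecule, 4 cuts → 5 fragments:
  532 − 0 = 532 bp
  1342 − 532 = 810 bp
  3349 − 1342 = 2007 bp
  5100 − 3349 = 1751 bp
  5343 − 5100 = 243 bp
Sorted largest to smallest: 2007, 1751, 810, 532, 243 bp.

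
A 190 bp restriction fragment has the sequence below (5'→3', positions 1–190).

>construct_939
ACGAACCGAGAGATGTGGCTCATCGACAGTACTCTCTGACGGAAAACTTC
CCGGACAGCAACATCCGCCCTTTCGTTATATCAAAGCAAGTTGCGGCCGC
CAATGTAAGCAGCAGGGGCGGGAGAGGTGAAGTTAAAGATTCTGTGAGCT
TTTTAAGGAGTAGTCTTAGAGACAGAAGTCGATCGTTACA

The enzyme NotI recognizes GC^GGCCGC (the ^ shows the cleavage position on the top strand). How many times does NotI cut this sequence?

GCGGCCGC occurs starting at position 93.
NotI cuts at 1 site.

1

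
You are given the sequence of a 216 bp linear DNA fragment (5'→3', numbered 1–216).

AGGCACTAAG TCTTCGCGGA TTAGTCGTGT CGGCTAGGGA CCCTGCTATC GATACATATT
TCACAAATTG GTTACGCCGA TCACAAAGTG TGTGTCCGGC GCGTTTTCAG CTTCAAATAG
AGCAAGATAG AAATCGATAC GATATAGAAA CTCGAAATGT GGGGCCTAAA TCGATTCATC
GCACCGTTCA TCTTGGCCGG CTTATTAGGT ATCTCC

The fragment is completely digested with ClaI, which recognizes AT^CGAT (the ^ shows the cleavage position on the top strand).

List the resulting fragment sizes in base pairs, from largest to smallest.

85, 49, 45, 37 bp

ClaI sites (ATCGAT) start at positions 48, 133, 170.
ClaI cuts after base 2 of each site, so after positions 49, 134, 171.
Linear molecule, 3 cuts → 4 fragments:
  1–49 → 49 bp
  50–134 → 85 bp
  135–171 → 37 bp
  172–216 → 45 bp
Sorted largest to smallest: 85, 49, 45, 37 bp.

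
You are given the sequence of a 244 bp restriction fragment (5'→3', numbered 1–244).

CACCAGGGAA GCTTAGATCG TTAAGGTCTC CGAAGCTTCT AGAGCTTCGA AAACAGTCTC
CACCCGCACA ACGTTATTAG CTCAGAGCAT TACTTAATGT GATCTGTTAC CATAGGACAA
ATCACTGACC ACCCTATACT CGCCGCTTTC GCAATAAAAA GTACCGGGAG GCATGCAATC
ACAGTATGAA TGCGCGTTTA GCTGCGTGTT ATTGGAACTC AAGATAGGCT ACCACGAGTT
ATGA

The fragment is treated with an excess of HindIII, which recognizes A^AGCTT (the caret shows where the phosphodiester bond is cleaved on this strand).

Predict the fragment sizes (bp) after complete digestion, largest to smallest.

211, 24, 9 bp

HindIII sites (AAGCTT) start at positions 9, 33.
HindIII cuts after the first base of each site, so after positions 9, 33.
Linear molecule, 2 cuts → 3 fragments:
  1–9 → 9 bp
  10–33 → 24 bp
  34–244 → 211 bp
Sorted largest to smallest: 211, 24, 9 bp.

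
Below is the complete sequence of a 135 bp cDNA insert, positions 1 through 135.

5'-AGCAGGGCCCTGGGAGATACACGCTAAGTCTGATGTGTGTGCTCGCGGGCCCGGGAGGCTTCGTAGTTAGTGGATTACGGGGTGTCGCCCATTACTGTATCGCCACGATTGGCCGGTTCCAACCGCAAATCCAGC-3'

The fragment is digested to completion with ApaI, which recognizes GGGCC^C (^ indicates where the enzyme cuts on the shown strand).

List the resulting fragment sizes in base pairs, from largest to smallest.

84, 42, 9 bp

ApaI sites (GGGCCC) start at positions 5, 47.
ApaI cuts after base 5 of each site (before the last base), so after positions 9, 51.
Linear molecule, 2 cuts → 3 fragments:
  1–9 → 9 bp
  10–51 → 42 bp
  52–135 → 84 bp
Sorted largest to smallest: 84, 42, 9 bp.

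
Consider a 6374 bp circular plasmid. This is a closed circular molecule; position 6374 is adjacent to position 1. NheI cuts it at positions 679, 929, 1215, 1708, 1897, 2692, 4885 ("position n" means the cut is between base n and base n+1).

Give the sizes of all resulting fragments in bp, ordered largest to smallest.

Circular molecule, 7 cuts → 7 fragments:
  929 − 679 = 250 bp
  1215 − 929 = 286 bp
  1708 − 1215 = 493 bp
  1897 − 1708 = 189 bp
  2692 − 1897 = 795 bp
  4885 − 2692 = 2193 bp
  wrap: 6374 − 4885 + 679 = 2168 bp
Sorted largest to smallest: 2193, 2168, 795, 493, 286, 250, 189 bp.

2193, 2168, 795, 493, 286, 250, 189 bp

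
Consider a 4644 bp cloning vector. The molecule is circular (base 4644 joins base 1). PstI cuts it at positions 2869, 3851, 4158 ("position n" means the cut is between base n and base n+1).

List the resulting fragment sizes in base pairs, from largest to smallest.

3355, 982, 307 bp

Circular molecule, 3 cuts → 3 fragments:
  3851 − 2869 = 982 bp
  4158 − 3851 = 307 bp
  wrap: 4644 − 4158 + 2869 = 3355 bp
Sorted largest to smallest: 3355, 982, 307 bp.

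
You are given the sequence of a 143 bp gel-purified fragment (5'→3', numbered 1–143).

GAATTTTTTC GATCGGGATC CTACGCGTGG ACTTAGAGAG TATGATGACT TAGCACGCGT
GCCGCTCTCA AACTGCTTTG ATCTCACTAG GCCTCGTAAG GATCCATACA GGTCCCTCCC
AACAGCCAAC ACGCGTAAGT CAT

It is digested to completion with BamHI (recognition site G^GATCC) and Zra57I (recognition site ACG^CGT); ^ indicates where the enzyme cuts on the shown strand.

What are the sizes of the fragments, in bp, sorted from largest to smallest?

BamHI sites (GGATCC) start at positions 16, 100.
BamHI cuts after the first base of each site, so after positions 16, 100.
Zra57I sites (ACGCGT) start at positions 23, 55, 131.
Zra57I cuts after base 3 of each site, so after positions 25, 57, 133.
Combined cut positions: 16, 25, 57, 100, 133.
Linear molecule, 5 cuts → 6 fragments:
  1–16 → 16 bp
  17–25 → 9 bp
  26–57 → 32 bp
  58–100 → 43 bp
  101–133 → 33 bp
  134–143 → 10 bp
Sorted largest to smallest: 43, 33, 32, 16, 10, 9 bp.

43, 33, 32, 16, 10, 9 bp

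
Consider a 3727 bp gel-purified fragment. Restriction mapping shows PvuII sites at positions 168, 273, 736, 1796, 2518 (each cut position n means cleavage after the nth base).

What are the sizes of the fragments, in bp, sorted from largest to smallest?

Linear molecule, 5 cuts → 6 fragments:
  168 − 0 = 168 bp
  273 − 168 = 105 bp
  736 − 273 = 463 bp
  1796 − 736 = 1060 bp
  2518 − 1796 = 722 bp
  3727 − 2518 = 1209 bp
Sorted largest to smallest: 1209, 1060, 722, 463, 168, 105 bp.

1209, 1060, 722, 463, 168, 105 bp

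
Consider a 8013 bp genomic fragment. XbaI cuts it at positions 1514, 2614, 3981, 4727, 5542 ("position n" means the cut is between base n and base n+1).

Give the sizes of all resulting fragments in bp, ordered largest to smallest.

Linear molecule, 5 cuts → 6 fragments:
  1514 − 0 = 1514 bp
  2614 − 1514 = 1100 bp
  3981 − 2614 = 1367 bp
  4727 − 3981 = 746 bp
  5542 − 4727 = 815 bp
  8013 − 5542 = 2471 bp
Sorted largest to smallest: 2471, 1514, 1367, 1100, 815, 746 bp.

2471, 1514, 1367, 1100, 815, 746 bp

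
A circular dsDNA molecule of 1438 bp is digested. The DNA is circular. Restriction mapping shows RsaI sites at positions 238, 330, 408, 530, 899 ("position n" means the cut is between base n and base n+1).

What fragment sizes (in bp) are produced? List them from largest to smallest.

777, 369, 122, 92, 78 bp

Circular molecule, 5 cuts → 5 fragments:
  330 − 238 = 92 bp
  408 − 330 = 78 bp
  530 − 408 = 122 bp
  899 − 530 = 369 bp
  wrap: 1438 − 899 + 238 = 777 bp
Sorted largest to smallest: 777, 369, 122, 92, 78 bp.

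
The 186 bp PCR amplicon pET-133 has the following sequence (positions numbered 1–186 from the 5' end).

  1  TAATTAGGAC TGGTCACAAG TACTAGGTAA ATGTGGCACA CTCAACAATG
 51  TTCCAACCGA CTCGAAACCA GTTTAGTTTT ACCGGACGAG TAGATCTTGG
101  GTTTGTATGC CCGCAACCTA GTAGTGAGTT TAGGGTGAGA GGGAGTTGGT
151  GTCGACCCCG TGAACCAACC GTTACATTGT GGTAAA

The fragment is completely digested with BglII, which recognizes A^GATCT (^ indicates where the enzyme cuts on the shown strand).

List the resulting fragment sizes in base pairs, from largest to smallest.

The BglII site (AGATCT) starts at position 92.
BglII cuts after the first base of each site, so after position 92.
Linear molecule, 1 cut → 2 fragments:
  1–92 → 92 bp
  93–186 → 94 bp
Sorted largest to smallest: 94, 92 bp.

94, 92 bp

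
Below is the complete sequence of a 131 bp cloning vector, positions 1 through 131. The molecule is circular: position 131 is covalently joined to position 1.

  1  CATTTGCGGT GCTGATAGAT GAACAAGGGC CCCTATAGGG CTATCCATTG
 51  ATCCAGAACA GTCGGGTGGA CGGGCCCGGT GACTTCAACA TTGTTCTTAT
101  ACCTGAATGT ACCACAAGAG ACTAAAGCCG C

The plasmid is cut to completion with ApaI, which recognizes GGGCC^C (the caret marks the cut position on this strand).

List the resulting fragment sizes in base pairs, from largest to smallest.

86, 45 bp

ApaI sites (GGGCCC) start at positions 27, 72.
ApaI cuts after base 5 of each site (before the last base), so after positions 31, 76.
Circular molecule, 2 cuts → 2 fragments:
  32–76 → 45 bp
  77–131 then 1–31 → 55 + 31 = 86 bp
Sorted largest to smallest: 86, 45 bp.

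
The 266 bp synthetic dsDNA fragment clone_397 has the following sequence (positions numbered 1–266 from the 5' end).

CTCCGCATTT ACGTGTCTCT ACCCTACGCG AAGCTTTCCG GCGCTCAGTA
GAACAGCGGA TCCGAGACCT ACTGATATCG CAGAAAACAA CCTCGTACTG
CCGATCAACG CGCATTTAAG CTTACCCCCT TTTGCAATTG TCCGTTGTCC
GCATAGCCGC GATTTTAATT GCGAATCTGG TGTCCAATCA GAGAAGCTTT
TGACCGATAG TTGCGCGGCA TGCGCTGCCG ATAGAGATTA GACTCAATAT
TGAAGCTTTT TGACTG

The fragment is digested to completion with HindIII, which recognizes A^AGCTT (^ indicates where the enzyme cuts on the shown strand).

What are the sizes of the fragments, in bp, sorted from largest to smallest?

87, 76, 59, 31, 13 bp

HindIII sites (AAGCTT) start at positions 31, 118, 194, 253.
HindIII cuts after the first base of each site, so after positions 31, 118, 194, 253.
Linear molecule, 4 cuts → 5 fragments:
  1–31 → 31 bp
  32–118 → 87 bp
  119–194 → 76 bp
  195–253 → 59 bp
  254–266 → 13 bp
Sorted largest to smallest: 87, 76, 59, 31, 13 bp.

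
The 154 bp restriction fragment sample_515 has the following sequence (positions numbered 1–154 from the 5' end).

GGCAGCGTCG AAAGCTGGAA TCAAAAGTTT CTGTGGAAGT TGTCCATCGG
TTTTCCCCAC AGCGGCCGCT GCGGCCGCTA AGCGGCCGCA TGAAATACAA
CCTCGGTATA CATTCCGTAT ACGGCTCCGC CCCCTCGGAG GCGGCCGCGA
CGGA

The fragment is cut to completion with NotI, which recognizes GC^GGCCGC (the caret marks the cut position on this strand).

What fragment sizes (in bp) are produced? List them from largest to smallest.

NotI sites (GCGGCCGC) start at positions 62, 71, 82, 141.
NotI cuts after base 2 of each site, so after positions 63, 72, 83, 142.
Linear molecule, 4 cuts → 5 fragments:
  1–63 → 63 bp
  64–72 → 9 bp
  73–83 → 11 bp
  84–142 → 59 bp
  143–154 → 12 bp
Sorted largest to smallest: 63, 59, 12, 11, 9 bp.

63, 59, 12, 11, 9 bp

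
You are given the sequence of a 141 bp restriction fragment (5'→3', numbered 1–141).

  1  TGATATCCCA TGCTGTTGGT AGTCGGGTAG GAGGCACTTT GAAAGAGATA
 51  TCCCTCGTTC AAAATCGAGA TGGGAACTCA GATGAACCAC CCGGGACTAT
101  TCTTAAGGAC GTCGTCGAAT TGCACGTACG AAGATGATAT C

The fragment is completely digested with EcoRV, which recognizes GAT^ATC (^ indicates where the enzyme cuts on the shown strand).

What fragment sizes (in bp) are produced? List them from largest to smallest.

EcoRV sites (GATATC) start at positions 2, 47, 136.
EcoRV cuts after base 3 of each site, so after positions 4, 49, 138.
Linear molecule, 3 cuts → 4 fragments:
  1–4 → 4 bp
  5–49 → 45 bp
  50–138 → 89 bp
  139–141 → 3 bp
Sorted largest to smallest: 89, 45, 4, 3 bp.

89, 45, 4, 3 bp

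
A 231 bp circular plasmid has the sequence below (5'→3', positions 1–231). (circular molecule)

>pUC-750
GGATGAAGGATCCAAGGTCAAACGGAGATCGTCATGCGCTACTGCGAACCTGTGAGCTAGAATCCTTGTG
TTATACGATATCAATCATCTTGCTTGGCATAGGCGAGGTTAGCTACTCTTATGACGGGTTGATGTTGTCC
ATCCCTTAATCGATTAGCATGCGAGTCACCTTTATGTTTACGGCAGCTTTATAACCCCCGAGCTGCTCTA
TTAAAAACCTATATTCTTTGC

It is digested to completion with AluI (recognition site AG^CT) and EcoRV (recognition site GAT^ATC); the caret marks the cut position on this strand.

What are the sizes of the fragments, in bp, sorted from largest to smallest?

AluI sites (AGCT) start at positions 55, 111, 185, 201.
AluI cuts after base 2 of each site, so after positions 56, 112, 186, 202.
The EcoRV site (GATATC) starts at position 77.
EcoRV cuts after base 3 of each site, so after position 79.
Combined cut positions: 56, 79, 112, 186, 202.
Circular molecule, 5 cuts → 5 fragments:
  57–79 → 23 bp
  80–112 → 33 bp
  113–186 → 74 bp
  187–202 → 16 bp
  203–231 then 1–56 → 29 + 56 = 85 bp
Sorted largest to smallest: 85, 74, 33, 23, 16 bp.

85, 74, 33, 23, 16 bp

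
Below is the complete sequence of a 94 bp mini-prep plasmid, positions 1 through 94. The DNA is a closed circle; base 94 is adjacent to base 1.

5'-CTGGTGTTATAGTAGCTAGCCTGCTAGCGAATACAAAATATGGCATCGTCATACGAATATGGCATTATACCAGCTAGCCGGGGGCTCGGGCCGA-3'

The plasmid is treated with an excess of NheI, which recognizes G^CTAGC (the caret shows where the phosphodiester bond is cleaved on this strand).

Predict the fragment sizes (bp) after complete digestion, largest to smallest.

NheI sites (GCTAGC) start at positions 15, 23, 73.
NheI cuts after the first base of each site, so after positions 15, 23, 73.
Circular molecule, 3 cuts → 3 fragments:
  16–23 → 8 bp
  24–73 → 50 bp
  74–94 then 1–15 → 21 + 15 = 36 bp
Sorted largest to smallest: 50, 36, 8 bp.

50, 36, 8 bp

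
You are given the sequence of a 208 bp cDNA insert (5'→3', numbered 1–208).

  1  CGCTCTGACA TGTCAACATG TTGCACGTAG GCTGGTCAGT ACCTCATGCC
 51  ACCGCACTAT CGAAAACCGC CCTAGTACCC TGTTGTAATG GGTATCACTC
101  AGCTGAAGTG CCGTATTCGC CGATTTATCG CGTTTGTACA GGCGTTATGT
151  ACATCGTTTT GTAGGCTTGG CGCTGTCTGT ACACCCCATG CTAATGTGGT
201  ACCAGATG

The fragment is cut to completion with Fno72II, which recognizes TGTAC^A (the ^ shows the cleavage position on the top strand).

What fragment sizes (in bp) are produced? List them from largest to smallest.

Fno72II sites (TGTACA) start at positions 135, 148, 178.
Fno72II cuts after base 5 of each site (before the last base), so after positions 139, 152, 182.
Linear molecule, 3 cuts → 4 fragments:
  1–139 → 139 bp
  140–152 → 13 bp
  153–182 → 30 bp
  183–208 → 26 bp
Sorted largest to smallest: 139, 30, 26, 13 bp.

139, 30, 26, 13 bp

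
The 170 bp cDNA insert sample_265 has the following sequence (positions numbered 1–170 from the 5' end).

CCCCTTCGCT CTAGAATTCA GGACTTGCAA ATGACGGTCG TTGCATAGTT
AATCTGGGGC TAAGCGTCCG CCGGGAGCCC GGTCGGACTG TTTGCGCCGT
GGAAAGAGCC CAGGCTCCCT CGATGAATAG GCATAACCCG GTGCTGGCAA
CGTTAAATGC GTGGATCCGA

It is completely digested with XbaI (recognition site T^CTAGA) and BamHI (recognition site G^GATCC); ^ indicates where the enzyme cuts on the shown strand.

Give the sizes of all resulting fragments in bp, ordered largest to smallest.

153, 10, 7 bp

The XbaI site (TCTAGA) starts at position 10.
XbaI cuts after the first base of each site, so after position 10.
The BamHI site (GGATCC) starts at position 163.
BamHI cuts after the first base of each site, so after position 163.
Combined cut positions: 10, 163.
Linear molecule, 2 cuts → 3 fragments:
  1–10 → 10 bp
  11–163 → 153 bp
  164–170 → 7 bp
Sorted largest to smallest: 153, 10, 7 bp.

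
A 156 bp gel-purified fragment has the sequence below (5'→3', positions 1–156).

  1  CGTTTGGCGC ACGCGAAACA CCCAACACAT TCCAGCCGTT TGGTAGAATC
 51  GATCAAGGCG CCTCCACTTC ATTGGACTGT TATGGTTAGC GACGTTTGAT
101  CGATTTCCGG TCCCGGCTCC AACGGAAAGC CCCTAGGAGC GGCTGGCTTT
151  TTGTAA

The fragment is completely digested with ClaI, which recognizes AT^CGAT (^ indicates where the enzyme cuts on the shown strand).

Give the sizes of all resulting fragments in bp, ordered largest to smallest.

ClaI sites (ATCGAT) start at positions 48, 99.
ClaI cuts after base 2 of each site, so after positions 49, 100.
Linear molecule, 2 cuts → 3 fragments:
  1–49 → 49 bp
  50–100 → 51 bp
  101–156 → 56 bp
Sorted largest to smallest: 56, 51, 49 bp.

56, 51, 49 bp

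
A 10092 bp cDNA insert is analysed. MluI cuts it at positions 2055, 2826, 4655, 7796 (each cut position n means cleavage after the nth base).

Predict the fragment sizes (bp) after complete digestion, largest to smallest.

3141, 2296, 2055, 1829, 771 bp

Linear molecule, 4 cuts → 5 fragments:
  2055 − 0 = 2055 bp
  2826 − 2055 = 771 bp
  4655 − 2826 = 1829 bp
  7796 − 4655 = 3141 bp
  10092 − 7796 = 2296 bp
Sorted largest to smallest: 3141, 2296, 2055, 1829, 771 bp.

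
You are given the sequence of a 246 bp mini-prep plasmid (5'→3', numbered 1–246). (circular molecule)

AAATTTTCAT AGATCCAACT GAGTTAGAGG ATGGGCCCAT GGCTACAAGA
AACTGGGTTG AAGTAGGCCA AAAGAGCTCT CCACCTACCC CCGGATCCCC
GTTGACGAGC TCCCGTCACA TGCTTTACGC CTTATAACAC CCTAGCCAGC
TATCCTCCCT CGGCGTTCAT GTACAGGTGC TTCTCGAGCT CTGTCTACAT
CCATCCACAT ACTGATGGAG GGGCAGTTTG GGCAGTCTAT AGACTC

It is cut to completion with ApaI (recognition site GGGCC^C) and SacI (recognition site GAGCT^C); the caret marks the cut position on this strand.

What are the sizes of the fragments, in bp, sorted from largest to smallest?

93, 79, 41, 33 bp

The ApaI site (GGGCCC) starts at position 33.
ApaI cuts after base 5 of each site (before the last base), so after position 37.
SacI sites (GAGCTC) start at positions 74, 107, 186.
SacI cuts after base 5 of each site (before the last base), so after positions 78, 111, 190.
Combined cut positions: 37, 78, 111, 190.
Circular molecule, 4 cuts → 4 fragments:
  38–78 → 41 bp
  79–111 → 33 bp
  112–190 → 79 bp
  191–246 then 1–37 → 56 + 37 = 93 bp
Sorted largest to smallest: 93, 79, 41, 33 bp.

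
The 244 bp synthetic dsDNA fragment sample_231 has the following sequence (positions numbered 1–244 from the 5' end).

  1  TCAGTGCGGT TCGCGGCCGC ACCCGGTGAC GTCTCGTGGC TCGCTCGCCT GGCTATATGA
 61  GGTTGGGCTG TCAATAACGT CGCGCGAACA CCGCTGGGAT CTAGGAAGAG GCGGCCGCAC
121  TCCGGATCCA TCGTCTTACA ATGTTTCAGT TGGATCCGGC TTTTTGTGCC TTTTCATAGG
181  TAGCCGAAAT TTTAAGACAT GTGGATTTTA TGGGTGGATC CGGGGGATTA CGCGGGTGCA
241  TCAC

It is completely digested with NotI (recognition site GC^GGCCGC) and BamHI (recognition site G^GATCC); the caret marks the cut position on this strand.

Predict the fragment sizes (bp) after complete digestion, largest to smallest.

98, 64, 28, 28, 14, 12 bp

NotI sites (GCGGCCGC) start at positions 13, 111.
NotI cuts after base 2 of each site, so after positions 14, 112.
BamHI sites (GGATCC) start at positions 124, 152, 216.
BamHI cuts after the first base of each site, so after positions 124, 152, 216.
Combined cut positions: 14, 112, 124, 152, 216.
Linear molecule, 5 cuts → 6 fragments:
  1–14 → 14 bp
  15–112 → 98 bp
  113–124 → 12 bp
  125–152 → 28 bp
  153–216 → 64 bp
  217–244 → 28 bp
Sorted largest to smallest: 98, 64, 28, 28, 14, 12 bp.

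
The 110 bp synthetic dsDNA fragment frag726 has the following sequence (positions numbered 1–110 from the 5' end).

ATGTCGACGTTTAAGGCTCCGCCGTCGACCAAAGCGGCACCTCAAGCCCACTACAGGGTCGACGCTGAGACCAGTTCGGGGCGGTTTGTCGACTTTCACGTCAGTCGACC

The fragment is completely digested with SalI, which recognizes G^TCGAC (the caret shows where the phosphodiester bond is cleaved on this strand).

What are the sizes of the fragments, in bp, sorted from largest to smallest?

SalI sites (GTCGAC) start at positions 3, 24, 58, 88, 104.
SalI cuts after the first base of each site, so after positions 3, 24, 58, 88, 104.
Linear molecule, 5 cuts → 6 fragments:
  1–3 → 3 bp
  4–24 → 21 bp
  25–58 → 34 bp
  59–88 → 30 bp
  89–104 → 16 bp
  105–110 → 6 bp
Sorted largest to smallest: 34, 30, 21, 16, 6, 3 bp.

34, 30, 21, 16, 6, 3 bp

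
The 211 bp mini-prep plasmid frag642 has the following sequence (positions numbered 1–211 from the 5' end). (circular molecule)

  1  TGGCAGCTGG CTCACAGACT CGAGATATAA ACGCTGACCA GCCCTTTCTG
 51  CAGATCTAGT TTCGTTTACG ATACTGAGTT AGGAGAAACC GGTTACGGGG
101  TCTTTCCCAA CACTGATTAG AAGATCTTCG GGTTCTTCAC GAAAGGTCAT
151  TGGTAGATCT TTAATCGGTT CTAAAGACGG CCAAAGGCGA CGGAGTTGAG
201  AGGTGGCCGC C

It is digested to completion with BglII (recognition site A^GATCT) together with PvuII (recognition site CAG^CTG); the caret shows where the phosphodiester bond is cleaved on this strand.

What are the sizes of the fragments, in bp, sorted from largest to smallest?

BglII sites (AGATCT) start at positions 52, 122, 155.
BglII cuts after the first base of each site, so after positions 52, 122, 155.
The PvuII site (CAGCTG) starts at position 4.
PvuII cuts after base 3 of each site, so after position 6.
Combined cut positions: 6, 52, 122, 155.
Circular molecule, 4 cuts → 4 fragments:
  7–52 → 46 bp
  53–122 → 70 bp
  123–155 → 33 bp
  156–211 then 1–6 → 56 + 6 = 62 bp
Sorted largest to smallest: 70, 62, 46, 33 bp.

70, 62, 46, 33 bp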